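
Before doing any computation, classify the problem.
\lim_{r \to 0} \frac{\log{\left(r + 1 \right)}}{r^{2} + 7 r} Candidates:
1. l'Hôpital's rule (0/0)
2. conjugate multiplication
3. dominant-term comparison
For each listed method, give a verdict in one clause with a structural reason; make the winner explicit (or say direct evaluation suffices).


Method: l'Hôpital's rule (0/0) — the 0/0 form at 0 is the signature situation for l'Hôpital's rule. A first-order expansion at the point is an equally standard path; the rule packages it.
- l'Hôpital's rule (0/0): applicable, and directly so.
- conjugate multiplication: rationalization has no target — no divergent radical difference appears.
- dominant-term comparison: no ranking of term growth rates resolves the limit here.


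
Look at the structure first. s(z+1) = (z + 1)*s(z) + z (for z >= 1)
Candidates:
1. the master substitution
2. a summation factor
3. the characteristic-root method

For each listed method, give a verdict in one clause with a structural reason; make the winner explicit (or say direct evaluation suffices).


Verdict: a summation factor — the coefficient z + 1 drifts with the index, so no fixed root exists; normalizing by the cumulative product telescopes it.
- the master substitution — the recursion steps by a constant offset, so exponential reindexing is pointless.
- a summation factor — a fit — the right tool for this form.
- the characteristic-root method — the coefficients vary with the index, breaking the constant-coefficient structure the method needs.


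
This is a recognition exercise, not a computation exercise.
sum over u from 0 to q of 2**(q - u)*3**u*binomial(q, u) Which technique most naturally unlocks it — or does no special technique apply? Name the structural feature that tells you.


Best approach: the binomial theorem — terms weighting binomial(q, u) against matched powers of 3 and 2 reassemble into (3 + 2)^q by the binomial theorem.


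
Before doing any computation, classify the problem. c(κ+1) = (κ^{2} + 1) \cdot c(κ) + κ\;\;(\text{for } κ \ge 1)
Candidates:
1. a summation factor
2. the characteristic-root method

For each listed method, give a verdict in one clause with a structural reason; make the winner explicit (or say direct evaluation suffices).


Best approach: a summation factor — an index-dependent multiplier κ^{2} + 1 rules out characteristic roots; a summation factor converts it to a pure difference.
- a summation factor: a fit — the right tool for this form.
- the characteristic-root method: the coefficients change with the index, which the root method cannot absorb.


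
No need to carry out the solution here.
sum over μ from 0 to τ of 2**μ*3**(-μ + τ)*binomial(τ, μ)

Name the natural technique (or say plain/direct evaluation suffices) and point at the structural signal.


Method: the binomial theorem — terms weighting binomial(τ, μ) against matched powers of 2 and 3 reassemble into (2 + 3)^τ by the binomial theorem.


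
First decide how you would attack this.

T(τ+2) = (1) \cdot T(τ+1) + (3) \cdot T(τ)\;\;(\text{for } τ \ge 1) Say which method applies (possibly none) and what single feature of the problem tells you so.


Best approach: the characteristic-root method — no index-dependence in the weights and nothing inhomogeneous: classic characteristic-equation setup.


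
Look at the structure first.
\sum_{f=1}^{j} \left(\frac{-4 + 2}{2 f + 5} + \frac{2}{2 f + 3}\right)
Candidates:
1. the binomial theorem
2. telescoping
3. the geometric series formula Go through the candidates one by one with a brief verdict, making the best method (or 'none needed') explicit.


Technique: telescoping — the summand is built as \frac{2}{2 f + 3} minus its own successor — adjacent terms annihilate down the line.
- the binomial theorem: the terms lack the binomial-coefficient-weighted complementary-power pattern of an expansion.
- telescoping — yes — fits the structure here.
- the geometric series formula: there is no constant term-to-term ratio.


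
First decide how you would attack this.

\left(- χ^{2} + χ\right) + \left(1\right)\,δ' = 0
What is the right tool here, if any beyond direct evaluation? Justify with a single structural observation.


Diagnosis: no special technique — with δ absent the equation is not coupled at all: direct integration in χ.


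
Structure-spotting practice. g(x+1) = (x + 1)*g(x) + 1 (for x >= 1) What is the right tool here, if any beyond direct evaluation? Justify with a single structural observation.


Method: a summation factor — an index-dependent multiplier x + 1 rules out characteristic roots; a summation factor converts it to a pure difference.


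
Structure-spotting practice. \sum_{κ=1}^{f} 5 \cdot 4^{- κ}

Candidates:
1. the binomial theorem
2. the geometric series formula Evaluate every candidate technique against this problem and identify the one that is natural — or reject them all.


Verdict: the geometric series formula — consecutive terms stand in a fixed index-free ratio — the geometric sum formula closes it.
- the binomial theorem — there is no sum-raised-to-a-power identity hiding in these terms.
- the geometric series formula — applicable, and directly so.


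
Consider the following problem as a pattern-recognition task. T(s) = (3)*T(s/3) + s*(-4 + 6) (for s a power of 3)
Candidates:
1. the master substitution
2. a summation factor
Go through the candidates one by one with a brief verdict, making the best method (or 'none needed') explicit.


Technique: the master substitution — the index is divided (s/3), not shifted — substitute s = 3^m to straighten it into a shift recurrence.
- the master substitution — a fit — the right tool for this form.
- a summation factor: the recursion divides its index rather than shifting it — there is no previous-term chain for a summation factor to telescope.


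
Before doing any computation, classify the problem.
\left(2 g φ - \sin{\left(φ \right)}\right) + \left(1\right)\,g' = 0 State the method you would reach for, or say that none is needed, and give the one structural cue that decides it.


Technique: a linear integrating factor — linear in the unknown with genuine forcing: multiply through by the exponential of the integrated coefficient and the left side closes into one derivative.


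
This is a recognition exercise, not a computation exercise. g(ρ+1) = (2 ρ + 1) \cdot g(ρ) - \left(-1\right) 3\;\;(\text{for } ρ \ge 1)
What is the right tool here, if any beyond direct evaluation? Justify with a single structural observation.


Verdict: a summation factor — because the multiplier 2 ρ + 1 is index-dependent, divide through by its running product and sum the resulting differences.


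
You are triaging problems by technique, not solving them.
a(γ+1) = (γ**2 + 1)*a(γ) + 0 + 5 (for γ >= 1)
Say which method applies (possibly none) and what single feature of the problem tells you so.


Best approach: a summation factor — an index-dependent multiplier γ**2 + 1 rules out characteristic roots; a summation factor converts it to a pure difference.


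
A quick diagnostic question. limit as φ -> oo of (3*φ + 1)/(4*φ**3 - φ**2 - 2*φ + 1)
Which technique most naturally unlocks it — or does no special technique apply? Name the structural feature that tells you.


Best approach: dominant-term comparison — at large φ only the top-degree terms survive; compare the leading terms and the limit falls out. As a single quotient, the ∞/∞ shape would yield to repeated differentiation as well — the growth comparison gets there in one look.


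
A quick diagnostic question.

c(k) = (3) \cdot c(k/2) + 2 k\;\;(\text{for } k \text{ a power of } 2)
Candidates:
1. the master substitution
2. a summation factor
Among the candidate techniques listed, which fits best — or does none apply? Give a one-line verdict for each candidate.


Verdict: the master substitution — the argument contracts 2-fold per step: reindex k exponentially and solve the linear recurrence in the new index.
- the master substitution: applicable, and directly so.
- a summation factor: the recursion divides its index rather than shifting it — there is no previous-term chain for a summation factor to telescope.


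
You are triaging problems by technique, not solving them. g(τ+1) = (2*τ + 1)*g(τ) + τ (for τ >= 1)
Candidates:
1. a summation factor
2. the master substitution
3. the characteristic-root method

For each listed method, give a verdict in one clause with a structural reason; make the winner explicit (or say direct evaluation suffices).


Diagnosis: a summation factor — first-order, linear, moving coefficient 2*τ + 1: the discrete analogue of an integrating factor handles it.
- a summation factor — yes — fits the structure here.
- the master substitution: the recursion steps by a constant offset, so exponential reindexing is pointless.
- the characteristic-root method — the coefficients vary with the index, breaking the constant-coefficient structure the method needs.


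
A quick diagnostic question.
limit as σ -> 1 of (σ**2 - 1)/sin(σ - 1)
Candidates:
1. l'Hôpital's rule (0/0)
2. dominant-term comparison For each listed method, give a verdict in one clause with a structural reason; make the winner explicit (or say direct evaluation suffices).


Verdict: l'Hôpital's rule (0/0) — the 0/0 form at 1 is the signature situation for l'Hôpital's rule. Known elementary limits would finish this too — the rule just bypasses the case analysis.
- l'Hôpital's rule (0/0): yes, a natural case for it.
- dominant-term comparison — no dominant-degree comparison decides it.


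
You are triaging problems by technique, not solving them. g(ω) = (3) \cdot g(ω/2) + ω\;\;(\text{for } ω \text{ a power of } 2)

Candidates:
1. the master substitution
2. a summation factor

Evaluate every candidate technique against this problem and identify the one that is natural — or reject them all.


Verdict: the master substitution — treat m = log base 2 of ω as the new clock: one recursion step advances m by one while ω scales by 2.
- the master substitution: applicable, and directly so.
- a summation factor: the recursion divides its index rather than shifting it — there is no previous-term chain for a summation factor to telescope.


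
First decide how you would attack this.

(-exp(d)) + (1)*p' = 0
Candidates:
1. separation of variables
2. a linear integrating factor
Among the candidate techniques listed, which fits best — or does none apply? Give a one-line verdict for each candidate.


Method: no special technique — with p absent the equation is not coupled at all: direct integration in d.
- separation of variables — separation is only trivially available — with the unknown absent from the slope this is a direct integration, not a separation problem.
- a linear integrating factor — with the unknown absent the integrating factor is a formality; direct integration is the working structure.


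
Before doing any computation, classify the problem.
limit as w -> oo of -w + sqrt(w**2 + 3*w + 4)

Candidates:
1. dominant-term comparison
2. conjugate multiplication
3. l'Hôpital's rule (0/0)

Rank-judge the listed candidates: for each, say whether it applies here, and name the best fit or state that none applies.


Verdict: conjugate multiplication — turning the difference into a conjugate-rationalized ratio makes the limit readable.
- dominant-term comparison: no dominant power emerges to decide the limit by degree comparison.
- conjugate multiplication: yes, a natural case for it.
- l'Hôpital's rule (0/0): the expression is a difference driving to ∞ − ∞, not a 0/0 quotient — there is no ratio for the rule to differentiate.


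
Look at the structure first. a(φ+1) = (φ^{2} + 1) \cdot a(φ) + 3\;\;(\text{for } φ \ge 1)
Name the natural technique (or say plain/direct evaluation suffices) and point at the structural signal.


Best approach: a summation factor — first-order linear but the coefficient φ^{2} + 1 moves with the index — divide by the cumulative product and telescope.


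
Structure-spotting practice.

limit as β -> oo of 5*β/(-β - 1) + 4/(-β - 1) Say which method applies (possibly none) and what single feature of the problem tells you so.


Technique: dominant-term comparison — growth-rate triage: the leading powers of β decide the limit, everything else is noise. Viewed as a single quotient this is an ∞/∞ form — an at-infinity application of l'Hôpital's rule would also resolve it; comparing leading growth reads the answer without differentiating.


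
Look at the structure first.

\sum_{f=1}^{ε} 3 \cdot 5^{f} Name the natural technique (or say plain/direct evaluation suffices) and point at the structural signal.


Verdict: the geometric series formula — consecutive terms stand in a fixed index-free ratio — the geometric sum formula closes it.


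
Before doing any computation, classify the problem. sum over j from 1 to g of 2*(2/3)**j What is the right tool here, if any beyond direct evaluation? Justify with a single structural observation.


Technique: the geometric series formula — term-over-term division gives 2/3 every time — index-free ratio, geometric sum formula applies.


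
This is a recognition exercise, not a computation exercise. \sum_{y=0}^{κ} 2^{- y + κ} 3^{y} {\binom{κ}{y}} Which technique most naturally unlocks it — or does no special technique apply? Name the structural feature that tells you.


Method: the binomial theorem — binomial coefficients against complementary powers of 3 and 2: recognize the binomial expansion and resum.


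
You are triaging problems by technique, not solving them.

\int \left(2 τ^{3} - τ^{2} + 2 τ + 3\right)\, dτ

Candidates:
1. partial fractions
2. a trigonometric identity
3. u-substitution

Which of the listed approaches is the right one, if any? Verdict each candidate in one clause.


Diagnosis: no special technique — the integrand is a sum of constant multiples of powers of τ — integrate term by term.
- partial fractions — there is no rational-function structure to decompose.
- a trigonometric identity — with no trigonometric functions present, identity rewriting has no target.
- u-substitution: no substitution does more than relabel what direct integration already handles.


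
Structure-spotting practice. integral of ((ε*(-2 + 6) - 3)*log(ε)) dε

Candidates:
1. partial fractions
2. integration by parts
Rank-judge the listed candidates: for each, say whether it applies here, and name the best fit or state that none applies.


Diagnosis: integration by parts — log(ε) is the classic u in parts — its derivative is a plain reciprocal while (ε*(-2 + 6) - 3) absorbs the dv role.
- partial fractions — there is no rational-function structure to decompose.
- integration by parts: applicable, and directly so.


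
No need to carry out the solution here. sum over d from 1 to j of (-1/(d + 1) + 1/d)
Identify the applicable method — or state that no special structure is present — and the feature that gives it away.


Technique: telescoping — consecutive terms evaluate one function at adjacent indices (1/d is its current value): one term's tail is the next term's head, so the chain collapses.


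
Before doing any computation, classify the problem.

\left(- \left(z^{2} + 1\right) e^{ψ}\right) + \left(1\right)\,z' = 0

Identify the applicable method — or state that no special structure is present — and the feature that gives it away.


Method: separation of variables — all dependence on the two variables factors apart, the defining separable shape.


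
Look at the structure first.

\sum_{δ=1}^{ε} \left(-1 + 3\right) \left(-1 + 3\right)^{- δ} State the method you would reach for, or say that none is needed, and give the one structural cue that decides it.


Diagnosis: the geometric series formula — consecutive terms stand in a fixed index-free ratio — the geometric sum formula closes it.


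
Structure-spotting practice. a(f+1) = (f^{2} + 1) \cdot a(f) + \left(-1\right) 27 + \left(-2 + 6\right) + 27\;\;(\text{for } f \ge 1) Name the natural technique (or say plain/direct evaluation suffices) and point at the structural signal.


Technique: a summation factor — one step of memory with a weight f^{2} + 1 that changes as the index grows — the summation-factor construction is built for this.


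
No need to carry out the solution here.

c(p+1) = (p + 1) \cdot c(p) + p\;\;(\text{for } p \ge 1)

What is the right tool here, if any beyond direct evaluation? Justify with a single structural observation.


Verdict: a summation factor — because the multiplier p + 1 is index-dependent, divide through by its running product and sum the resulting differences.


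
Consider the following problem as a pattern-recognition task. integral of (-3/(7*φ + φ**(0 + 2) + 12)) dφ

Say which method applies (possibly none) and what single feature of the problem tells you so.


Best approach: partial fractions — (7*φ + φ**(0 + 2) + 12) splits into linear pieces, so the quotient is a sum of simple fractions — decompose before integrating.


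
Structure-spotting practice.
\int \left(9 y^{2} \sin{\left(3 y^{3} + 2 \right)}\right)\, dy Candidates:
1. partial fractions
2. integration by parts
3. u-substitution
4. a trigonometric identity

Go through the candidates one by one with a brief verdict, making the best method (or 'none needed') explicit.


Verdict: u-substitution — everything non-trivial happens through the inner expression 3 y^{3} + 2, and its derivative accounts for the remaining factor up to a constant, so set u = 3 y^{3} + 2.
- partial fractions: there is no rational-function structure to decompose.
- integration by parts: the non-polynomial partner is not one of the parts kernels — exp, sine, or cosine with a degree-1 argument, or a logarithm.
- u-substitution — yes — fits the structure here.
- a trigonometric identity — no even trigonometric power and no product of distinct frequencies to rewrite.


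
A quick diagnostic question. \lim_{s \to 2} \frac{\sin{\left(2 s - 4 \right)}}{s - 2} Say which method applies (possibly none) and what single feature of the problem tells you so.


Technique: l'Hôpital's rule (0/0) — both numerator and denominator vanish at 2: the genuine 0/0 indeterminate that l'Hôpital exists for. Expanding numerator and denominator to first order gives the same value — the rule automates exactly that.


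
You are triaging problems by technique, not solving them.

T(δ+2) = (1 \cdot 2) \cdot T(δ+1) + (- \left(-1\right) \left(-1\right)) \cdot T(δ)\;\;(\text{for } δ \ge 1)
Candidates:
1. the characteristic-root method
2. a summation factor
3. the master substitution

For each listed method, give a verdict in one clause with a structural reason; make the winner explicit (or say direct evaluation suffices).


Diagnosis: the characteristic-root method — this is the constant-coefficient homogeneous case — the whole solution in δ reduces to a polynomial's roots.
- the characteristic-root method — a fit — the right tool for this form.
- a summation factor: a summation factor telescopes one-step recursions; this one carries higher-order memory.
- the master substitution: the recursion steps by a constant offset, so exponential reindexing is pointless.


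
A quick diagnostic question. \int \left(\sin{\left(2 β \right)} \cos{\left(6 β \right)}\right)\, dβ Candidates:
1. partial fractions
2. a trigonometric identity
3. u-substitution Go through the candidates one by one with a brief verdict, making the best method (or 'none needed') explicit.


Technique: a trigonometric identity — \sin{\left(2 β \right)} \cos{\left(6 β \right)} mixes two frequencies; the product-to-sum identity splits it into single-frequency sinusoids.
- partial fractions — the expression is not a ratio of polynomials that decomposes further.
- a trigonometric identity: applicable, and directly so.
- u-substitution: no subexpression of the integrand pairs with its own derivative as a factor — individual terms may offer their own substitutions, but any change of variable covering the whole integral would have to be constructed from outside the expression.


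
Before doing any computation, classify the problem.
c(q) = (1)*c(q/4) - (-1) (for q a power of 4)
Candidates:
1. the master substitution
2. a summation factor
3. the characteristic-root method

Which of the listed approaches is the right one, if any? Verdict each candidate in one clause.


Best approach: the master substitution — the argument shrinks by the factor 4, so measure the index on a logarithmic scale and the recursion becomes a shift.
- the master substitution: yes, a natural case for it.
- a summation factor: a divided-index call is outside the fixed-shift first-order family a summation factor normalizes.
- the characteristic-root method — a divided-index call is not the fixed-shift linear shape that characteristic roots solve.


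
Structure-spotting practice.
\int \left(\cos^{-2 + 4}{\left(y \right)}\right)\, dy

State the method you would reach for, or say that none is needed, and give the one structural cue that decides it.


Verdict: a trigonometric identity — \cos^{-2 + 4}{\left(y \right)} is an even power — the power-reduction identity rewrites it into first-degree cosines.


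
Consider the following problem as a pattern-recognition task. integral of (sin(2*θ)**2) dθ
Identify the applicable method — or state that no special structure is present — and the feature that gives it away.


Verdict: a trigonometric identity — sin(2*θ)**2 is an even power — the power-reduction identity rewrites it into first-degree cosines.


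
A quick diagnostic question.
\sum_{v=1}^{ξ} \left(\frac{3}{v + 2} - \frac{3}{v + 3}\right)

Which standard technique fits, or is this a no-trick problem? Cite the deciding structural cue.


Diagnosis: telescoping — the summand is built as \frac{3}{v + 2} minus its own successor — adjacent terms annihilate down the line.


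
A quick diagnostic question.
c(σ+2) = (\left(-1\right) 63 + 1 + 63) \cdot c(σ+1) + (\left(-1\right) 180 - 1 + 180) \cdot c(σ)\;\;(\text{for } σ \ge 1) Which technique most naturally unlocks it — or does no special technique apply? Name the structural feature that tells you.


Method: the characteristic-root method — this is the constant-coefficient homogeneous case — the whole solution in σ reduces to a polynomial's roots.


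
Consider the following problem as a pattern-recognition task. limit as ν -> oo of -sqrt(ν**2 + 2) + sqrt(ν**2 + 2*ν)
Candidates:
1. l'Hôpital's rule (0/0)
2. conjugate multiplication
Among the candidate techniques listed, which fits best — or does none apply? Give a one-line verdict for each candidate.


Diagnosis: conjugate multiplication — infinity minus infinity with a radical in play — multiply by the conjugate so the divergences of sqrt(ν**2 + 2*ν) and sqrt(ν**2 + 2) annihilate.
- l'Hôpital's rule (0/0) — no quotient structure at all: the clash is ∞ minus ∞, which rationalizing converts into a tractable ratio.
- conjugate multiplication — applicable, and directly so.


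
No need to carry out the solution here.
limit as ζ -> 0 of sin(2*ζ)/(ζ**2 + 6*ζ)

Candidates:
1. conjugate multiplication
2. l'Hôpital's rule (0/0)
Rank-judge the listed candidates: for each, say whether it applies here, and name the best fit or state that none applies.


Best approach: l'Hôpital's rule (0/0) — numerator and denominator both vanish at 0 — a genuine 0/0 form, which is exactly when l'Hôpital applies. A local series expansion at the point resolves it as well; the rule is the packaged version of that step.
- conjugate multiplication — rationalization has no target — no divergent radical difference appears.
- l'Hôpital's rule (0/0): a fit — the right tool for this form.


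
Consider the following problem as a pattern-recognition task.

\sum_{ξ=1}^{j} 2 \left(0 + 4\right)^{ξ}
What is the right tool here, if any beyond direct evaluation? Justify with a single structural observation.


Method: the geometric series formula — check a ratio of consecutive terms: it is 4, independent of the index, so the geometric formula closes the sum.


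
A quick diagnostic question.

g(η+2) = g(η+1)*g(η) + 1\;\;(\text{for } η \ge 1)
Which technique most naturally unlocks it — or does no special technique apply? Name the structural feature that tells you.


Verdict: no special technique — the unknown sequence enters the update nonlinearly, so no linear method fits the recurrence as written — direct iteration remains.


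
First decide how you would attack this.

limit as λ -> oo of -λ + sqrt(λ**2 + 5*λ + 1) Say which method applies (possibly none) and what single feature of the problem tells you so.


Technique: conjugate multiplication — the difference sqrt(λ**2 + 5*λ + 1) - λ is an ∞ − ∞ stalemate; its conjugate partner breaks the tie.


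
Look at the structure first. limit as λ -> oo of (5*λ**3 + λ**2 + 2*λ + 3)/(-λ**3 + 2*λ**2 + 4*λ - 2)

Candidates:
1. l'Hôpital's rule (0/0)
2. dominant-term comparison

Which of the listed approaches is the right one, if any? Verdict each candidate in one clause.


Technique: dominant-term comparison — as λ grows, only the highest-degree terms matter — compare leading terms and read the limit off.
- l'Hôpital's rule (0/0) — no 0/0 form appears: written as one quotient, top and bottom both grow without bound, and the ratio is decided by their leading terms.
- dominant-term comparison: applicable, and directly so.


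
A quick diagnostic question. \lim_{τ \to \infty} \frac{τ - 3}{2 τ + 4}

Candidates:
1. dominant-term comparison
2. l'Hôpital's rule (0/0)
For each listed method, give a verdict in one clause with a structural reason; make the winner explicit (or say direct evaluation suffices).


Verdict: dominant-term comparison — at large τ only the top-degree terms survive; compare the leading terms and the limit falls out.
- dominant-term comparison: a fit — the right tool for this form.
- l'Hôpital's rule (0/0) — no 0/0 form appears: written as one quotient, top and bottom both grow without bound, and the ratio is decided by their leading terms.


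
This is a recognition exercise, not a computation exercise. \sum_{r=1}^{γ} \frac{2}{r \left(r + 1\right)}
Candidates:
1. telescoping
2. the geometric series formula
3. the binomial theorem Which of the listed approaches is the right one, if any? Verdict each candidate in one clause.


Verdict: telescoping — the denominator's roots in \frac{2}{r \left(r + 1\right)} sit an integer apart: decomposition produces a self-cancelling chain.
- telescoping: applicable, and directly so.
- the geometric series formula — consecutive terms are not related by a fixed multiplier.
- the binomial theorem — there is no pair of bases whose matched powers would reassemble into a single binomial power.


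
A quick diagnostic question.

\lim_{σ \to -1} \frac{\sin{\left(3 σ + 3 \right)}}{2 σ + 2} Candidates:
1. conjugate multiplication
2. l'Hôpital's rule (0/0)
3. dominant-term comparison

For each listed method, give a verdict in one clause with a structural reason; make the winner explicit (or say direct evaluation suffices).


Best approach: l'Hôpital's rule (0/0) — plug in -1: top and bottom both hit zero, so differentiate each and retry. A local series expansion at the point resolves it as well; the rule is the packaged version of that step.
- conjugate multiplication — no divergent radical difference is present for a conjugate pair to cancel.
- l'Hôpital's rule (0/0) — yes — fits the structure here.
- dominant-term comparison — this limit is not decided by comparing leading-term growth at infinity.


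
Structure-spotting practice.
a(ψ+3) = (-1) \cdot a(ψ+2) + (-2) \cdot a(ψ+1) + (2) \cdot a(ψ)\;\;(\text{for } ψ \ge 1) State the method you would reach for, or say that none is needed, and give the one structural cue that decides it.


Method: the characteristic-root method — shift-invariance with fixed coefficients calls for exponential trials; the characteristic polynomial finds every r^ψ.


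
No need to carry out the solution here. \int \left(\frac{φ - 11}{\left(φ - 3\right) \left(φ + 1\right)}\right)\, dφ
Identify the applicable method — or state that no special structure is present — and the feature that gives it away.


Diagnosis: partial fractions — the bottom factors while the top stays lower-degree — split into simple fractions and integrate piece by piece.


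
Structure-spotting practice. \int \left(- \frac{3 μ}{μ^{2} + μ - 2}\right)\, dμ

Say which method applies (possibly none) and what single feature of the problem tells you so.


Diagnosis: partial fractions — a proper rational integrand over the factorable μ^{2} + μ - 2: partial fractions reduce it to elementary pieces.


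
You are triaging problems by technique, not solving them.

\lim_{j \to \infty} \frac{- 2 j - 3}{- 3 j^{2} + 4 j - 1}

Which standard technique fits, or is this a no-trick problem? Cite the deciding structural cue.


Technique: dominant-term comparison — as j grows, only the highest-degree terms matter — compare leading terms and read the limit off. l'Hôpital's at-infinity variant applies to the expression viewed as a single quotient; the leading-term comparison is the direct route.


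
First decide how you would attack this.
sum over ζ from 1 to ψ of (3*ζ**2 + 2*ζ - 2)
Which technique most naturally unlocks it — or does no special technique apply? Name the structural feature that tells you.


Technique: no special technique — with only polynomial terms in ζ present, the classical sum-of-powers identities are all you need.


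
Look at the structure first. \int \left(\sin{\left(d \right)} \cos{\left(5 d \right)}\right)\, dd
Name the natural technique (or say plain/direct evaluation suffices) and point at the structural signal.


Best approach: a trigonometric identity — apply product-to-sum to \sin{\left(d \right)} \cos{\left(5 d \right)}: two clean single-angle terms replace one awkward product.


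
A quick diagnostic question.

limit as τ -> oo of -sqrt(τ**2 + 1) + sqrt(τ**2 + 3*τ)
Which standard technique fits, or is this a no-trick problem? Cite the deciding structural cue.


Verdict: conjugate multiplication — both pieces blow up but their difference is finite; the conjugate trick rationalizes sqrt(τ**2 + 3*τ) - sqrt(τ**2 + 1).


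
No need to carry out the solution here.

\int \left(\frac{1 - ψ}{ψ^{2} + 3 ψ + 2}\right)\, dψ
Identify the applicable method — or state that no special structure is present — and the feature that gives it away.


Technique: partial fractions — each factor of ψ^{2} + 3 ψ + 2 owns one elementary piece of the integrand — separate them and integrate piecewise.


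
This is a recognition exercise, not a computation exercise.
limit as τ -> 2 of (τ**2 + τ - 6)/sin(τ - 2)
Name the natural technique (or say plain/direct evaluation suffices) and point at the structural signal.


Method: l'Hôpital's rule (0/0) — both numerator and denominator vanish at 2: the genuine 0/0 indeterminate that l'Hôpital exists for. One could equally expand both pieces locally and compare leading terms; the rule does that in one stroke.


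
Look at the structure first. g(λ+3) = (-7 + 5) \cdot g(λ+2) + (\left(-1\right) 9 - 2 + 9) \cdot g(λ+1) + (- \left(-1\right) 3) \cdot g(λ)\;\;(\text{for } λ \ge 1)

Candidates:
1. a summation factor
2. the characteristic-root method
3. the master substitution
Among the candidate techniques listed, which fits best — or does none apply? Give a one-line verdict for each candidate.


Technique: the characteristic-root method — because shifting λ leaves the equation's coefficients unchanged, exponential trials reduce it to algebra.
- a summation factor — the recurrence reaches back more than one step, outside the first-order family a summation factor normalizes.
- the characteristic-root method: a fit — the right tool for this form.
- the master substitution — no fixed divisor shrinks the index between calls.


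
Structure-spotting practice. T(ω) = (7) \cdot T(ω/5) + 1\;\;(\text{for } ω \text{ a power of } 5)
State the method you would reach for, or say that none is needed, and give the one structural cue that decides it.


Method: the master substitution — treat m = log base 5 of ω as the new clock: one recursion step advances m by one while ω scales by 5.


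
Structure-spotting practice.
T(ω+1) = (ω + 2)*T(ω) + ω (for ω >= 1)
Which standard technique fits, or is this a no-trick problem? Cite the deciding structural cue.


Diagnosis: a summation factor — one-term recursion with variable weight ω + 2 is solved by product normalization, not by root-finding.


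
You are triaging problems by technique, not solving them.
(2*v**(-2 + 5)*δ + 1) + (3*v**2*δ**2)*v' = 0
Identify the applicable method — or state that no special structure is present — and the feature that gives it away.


Diagnosis: the exact-equation method — d/dv of (2*v**(-2 + 5)*δ + 1) equals d/dδ of 3*v**2*δ**2: the form is a total differential of one potential — integrate it exactly.


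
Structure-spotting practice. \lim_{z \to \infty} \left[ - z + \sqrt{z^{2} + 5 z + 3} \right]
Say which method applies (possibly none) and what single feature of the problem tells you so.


Technique: conjugate multiplication — \sqrt{z^{2} + 5 z + 3} and z both blow up, but their difference is tame once the conjugate rationalizes it.


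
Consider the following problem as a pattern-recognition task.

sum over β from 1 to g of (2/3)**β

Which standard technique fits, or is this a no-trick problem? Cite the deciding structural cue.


Technique: the geometric series formula — term-over-term division gives 2/3 every time — index-free ratio, geometric sum formula applies.


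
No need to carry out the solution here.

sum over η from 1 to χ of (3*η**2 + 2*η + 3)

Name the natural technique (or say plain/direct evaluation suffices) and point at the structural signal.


Verdict: no special technique — this is bookkeeping, not technique: standard formulas for sums of constant-multiple powers of η apply termwise.


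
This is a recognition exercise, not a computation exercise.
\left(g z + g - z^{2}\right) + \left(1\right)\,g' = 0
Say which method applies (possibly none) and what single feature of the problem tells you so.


Best approach: a linear integrating factor — linear in the unknown with genuine forcing: multiply through by the exponential of the integrated coefficient and the left side closes into one derivative.


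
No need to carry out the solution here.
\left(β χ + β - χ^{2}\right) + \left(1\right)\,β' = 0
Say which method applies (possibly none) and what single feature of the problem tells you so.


Best approach: a linear integrating factor — linear in the unknown with genuine forcing: multiply through by the exponential of the integrated coefficient and the left side closes into one derivative.


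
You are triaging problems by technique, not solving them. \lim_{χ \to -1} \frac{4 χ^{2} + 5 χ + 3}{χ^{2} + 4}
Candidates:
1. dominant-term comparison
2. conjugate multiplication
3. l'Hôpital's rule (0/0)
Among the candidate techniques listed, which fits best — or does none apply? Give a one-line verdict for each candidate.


Best approach: no special technique — the function is continuous at -1; evaluation is itself the limit, no machinery required.
- dominant-term comparison — no ranking of term growth rates resolves the limit here.
- conjugate multiplication — the conjugate move applies to radical differences, which this is not.
- l'Hôpital's rule (0/0) — substituting the point produces a determinate value, not a 0 over 0 clash.


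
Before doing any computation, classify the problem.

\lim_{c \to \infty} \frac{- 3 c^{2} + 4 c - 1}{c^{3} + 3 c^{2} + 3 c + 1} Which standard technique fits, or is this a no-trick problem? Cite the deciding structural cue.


Best approach: dominant-term comparison — divide by the highest power of c present: lower-order terms vanish and the dominant ratio remains. As a single quotient, the ∞/∞ shape would yield to repeated differentiation as well — the growth comparison gets there in one look.


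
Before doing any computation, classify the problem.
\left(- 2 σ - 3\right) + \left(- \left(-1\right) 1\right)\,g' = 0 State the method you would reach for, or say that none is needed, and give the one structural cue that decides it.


Method: no special technique — solved for the derivative, g never appears on the right — this is a direct integration in σ, not a differential-equations problem at heart.


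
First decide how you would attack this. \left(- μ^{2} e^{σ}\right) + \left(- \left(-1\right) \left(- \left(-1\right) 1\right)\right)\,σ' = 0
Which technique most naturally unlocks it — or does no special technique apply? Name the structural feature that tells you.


Best approach: separation of variables — the derivative equals a pure function of μ (namely μ^{2}) times a pure function of σ (namely e^{σ}); divide and integrate each side.


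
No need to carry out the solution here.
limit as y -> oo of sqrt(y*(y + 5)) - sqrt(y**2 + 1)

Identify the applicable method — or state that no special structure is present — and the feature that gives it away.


Method: conjugate multiplication — the ∞ − ∞ radical form is the exact trigger for the conjugate maneuver.


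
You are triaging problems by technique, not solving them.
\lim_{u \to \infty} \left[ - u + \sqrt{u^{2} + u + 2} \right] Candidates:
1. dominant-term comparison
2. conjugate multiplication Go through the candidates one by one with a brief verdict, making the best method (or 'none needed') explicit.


Best approach: conjugate multiplication — this difference gives up after one conjugate multiplication — the radical structure cancels against its conjugate.
- dominant-term comparison — this limit is not decided by comparing leading-term growth at infinity.
- conjugate multiplication: applies; the problem has the shape this method handles.


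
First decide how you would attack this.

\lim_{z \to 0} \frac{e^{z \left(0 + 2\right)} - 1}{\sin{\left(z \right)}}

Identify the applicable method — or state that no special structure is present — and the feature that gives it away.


Best approach: l'Hôpital's rule (0/0) — plug in 0: top and bottom both hit zero, so differentiate each and retry. Known elementary limits would finish this too — the rule just bypasses the case analysis.


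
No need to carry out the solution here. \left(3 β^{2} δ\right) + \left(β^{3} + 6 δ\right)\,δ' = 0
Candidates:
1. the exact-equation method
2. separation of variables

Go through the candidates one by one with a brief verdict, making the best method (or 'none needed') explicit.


Method: the exact-equation method — equality of cross partials is the green light — assemble the potential function term by term.
- the exact-equation method — yes, a natural case for it.
- separation of variables: the two dependences do not factor apart.


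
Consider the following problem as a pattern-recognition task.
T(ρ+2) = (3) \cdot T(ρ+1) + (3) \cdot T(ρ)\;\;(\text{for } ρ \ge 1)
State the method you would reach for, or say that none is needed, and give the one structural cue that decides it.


Diagnosis: the characteristic-root method — no index-dependence in the weights and nothing inhomogeneous: classic characteristic-equation setup.


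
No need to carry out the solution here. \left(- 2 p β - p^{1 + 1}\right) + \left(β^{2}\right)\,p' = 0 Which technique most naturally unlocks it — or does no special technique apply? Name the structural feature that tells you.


Method: the homogeneous substitution — the slope is degree-zero homogeneous: the ratio substitution v = p/β collapses it. Rearranged, this also fits the Bernoulli template directly; the homogeneous substitution reads the structure without the rearrangement.
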